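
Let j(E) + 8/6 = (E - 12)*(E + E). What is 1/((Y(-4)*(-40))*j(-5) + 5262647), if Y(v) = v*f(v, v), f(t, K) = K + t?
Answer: 3/15140261 ≈ 1.9815e-7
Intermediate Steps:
Y(v) = 2*v² (Y(v) = v*(v + v) = v*(2*v) = 2*v²)
j(E) = -4/3 + 2*E*(-12 + E) (j(E) = -4/3 + (E - 12)*(E + E) = -4/3 + (-12 + E)*(2*E) = -4/3 + 2*E*(-12 + E))
1/((Y(-4)*(-40))*j(-5) + 5262647) = 1/(((2*(-4)²)*(-40))*(-4/3 - 24*(-5) + 2*(-5)²) + 5262647) = 1/(((2*16)*(-40))*(-4/3 + 120 + 2*25) + 5262647) = 1/((32*(-40))*(-4/3 + 120 + 50) + 5262647) = 1/(-1280*506/3 + 5262647) = 1/(-647680/3 + 5262647) = 1/(15140261/3) = 3/15140261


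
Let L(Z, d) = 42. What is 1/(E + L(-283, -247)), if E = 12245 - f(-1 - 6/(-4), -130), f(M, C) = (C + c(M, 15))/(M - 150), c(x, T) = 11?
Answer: 299/3673575 ≈ 8.1392e-5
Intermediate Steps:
f(M, C) = (11 + C)/(-150 + M) (f(M, C) = (C + 11)/(M - 150) = (11 + C)/(-150 + M))
E = 3661017/299 (E = 12245 - (11 - 130)/(-150 + (-1 - 6/(-4))) = 12245 - (-119)/(-150 + (-1 - 6*(-1)/4)) = 12245 - (-119)/(-150 + (-1 - 3*(-½))) = 12245 - (-119)/(-150 + (-1 + 3/2)) = 12245 - (-119)/(-150 + ½) = 12245 - (-119)/(-299/2) = 12245 - (-2)*(-119)/299 = 12245 - 1*238/299 = 12245 - 238/299 = 3661017/299 ≈ 12244.)
1/(E + L(-283, -247)) = 1/(3661017/299 + 42) = 1/(3673575/299) = 299/3673575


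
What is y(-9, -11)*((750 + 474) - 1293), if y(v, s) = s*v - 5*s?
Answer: -10626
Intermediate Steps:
y(v, s) = -5*s + s*v
y(-9, -11)*((750 + 474) - 1293) = (-11*(-5 - 9))*((750 + 474) - 1293) = (-11*(-14))*(1224 - 1293) = 154*(-69) = -10626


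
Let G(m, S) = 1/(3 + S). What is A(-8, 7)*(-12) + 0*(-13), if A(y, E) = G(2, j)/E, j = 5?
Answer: -3/14 ≈ -0.21429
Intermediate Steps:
A(y, E) = 1/(8*E) (A(y, E) = 1/((3 + 5)*E) = 1/(8*E))
A(-8, 7)*(-12) + 0*(-13) = ((⅛)/7)*(-12) + 0*(-13) = ((⅛)*(⅐))*(-12) + 0 = (1/56)*(-12) + 0 = -3/14 + 0 = -3/14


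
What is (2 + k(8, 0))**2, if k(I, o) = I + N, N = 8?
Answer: 324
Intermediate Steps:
k(I, o) = 8 + I (k(I, o) = I + 8 = 8 + I)
(2 + k(8, 0))**2 = (2 + (8 + 8))**2 = (2 + 16)**2 = 18**2 = 324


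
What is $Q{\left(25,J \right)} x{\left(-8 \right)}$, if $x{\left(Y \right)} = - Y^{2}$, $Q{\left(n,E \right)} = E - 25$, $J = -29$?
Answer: $3456$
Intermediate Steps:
$Q{\left(n,E \right)} = -25 + E$
$Q{\left(25,J \right)} x{\left(-8 \right)} = \left(-25 - 29\right) \left(- \left(-8\right)^{2}\right) = - 54 \left(\left(-1\right) 64\right) = \left(-54\right) \left(-64\right) = 3456$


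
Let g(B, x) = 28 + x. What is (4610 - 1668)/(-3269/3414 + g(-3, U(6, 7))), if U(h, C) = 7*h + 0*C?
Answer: 10043988/235711 ≈ 42.611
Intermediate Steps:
U(h, C) = 7*h (U(h, C) = 7*h + 0 = 7*h)
(4610 - 1668)/(-3269/3414 + g(-3, U(6, 7))) = (4610 - 1668)/(-3269/3414 + (28 + 7*6)) = 2942/(-3269*1/3414 + (28 + 42)) = 2942/(-3269/3414 + 70) = 2942/(235711/3414) = 2942*(3414/235711) = 10043988/235711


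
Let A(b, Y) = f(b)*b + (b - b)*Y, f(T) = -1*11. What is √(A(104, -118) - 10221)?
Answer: I*√11365 ≈ 106.61*I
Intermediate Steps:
f(T) = -11
A(b, Y) = -11*b (A(b, Y) = -11*b + (b - b)*Y = -11*b + 0*Y = -11*b + 0 = -11*b)
√(A(104, -118) - 10221) = √(-11*104 - 10221) = √(-1144 - 10221) = √(-11365) = I*√11365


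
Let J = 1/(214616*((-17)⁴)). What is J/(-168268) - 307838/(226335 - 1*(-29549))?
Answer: -13654400298438599331/11349939143204093024 ≈ -1.2030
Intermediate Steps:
J = 1/17924942936 (J = (1/214616)/83521 = (1/214616)*(1/83521) = 1/17924942936 ≈ 5.5788e-11)
J/(-168268) - 307838/(226335 - 1*(-29549)) = (1/17924942936)/(-168268) - 307838/(226335 - 1*(-29549)) = (1/17924942936)*(-1/168268) - 307838/(226335 + 29549) = -1/3016194297954848 - 307838/255884 = -1/3016194297954848 - 307838*1/255884 = -1/3016194297954848 - 153919/127942 = -13654400298438599331/11349939143204093024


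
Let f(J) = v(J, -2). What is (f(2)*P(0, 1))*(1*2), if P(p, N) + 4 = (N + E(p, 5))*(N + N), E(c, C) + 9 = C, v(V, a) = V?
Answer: -40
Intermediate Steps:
f(J) = J
E(c, C) = -9 + C
P(p, N) = -4 + 2*N*(-4 + N) (P(p, N) = -4 + (N + (-9 + 5))*(N + N) = -4 + (N - 4)*(2*N) = -4 + (-4 + N)*(2*N) = -4 + 2*N*(-4 + N))
(f(2)*P(0, 1))*(1*2) = (2*(-4 - 8*1 + 2*1²))*(1*2) = (2*(-4 - 8 + 2*1))*2 = (2*(-4 - 8 + 2))*2 = (2*(-10))*2 = -20*2 = -40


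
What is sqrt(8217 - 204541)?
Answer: 2*I*sqrt(49081) ≈ 443.08*I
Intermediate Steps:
sqrt(8217 - 204541) = sqrt(-196324) = 2*I*sqrt(49081)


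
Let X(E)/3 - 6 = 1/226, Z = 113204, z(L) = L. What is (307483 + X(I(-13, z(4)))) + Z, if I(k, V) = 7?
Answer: 95079333/226 ≈ 4.2071e+5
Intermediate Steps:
X(E) = 4071/226 (X(E) = 18 + 3/226 = 4071/226)
(307483 + X(I(-13, z(4)))) + Z = (307483 + 4071/226) + 113204 = 69495229/226 + 113204 = 95079333/226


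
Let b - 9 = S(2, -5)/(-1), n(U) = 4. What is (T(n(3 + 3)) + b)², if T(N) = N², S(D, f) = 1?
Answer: 576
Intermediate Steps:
b = 8 (b = 9 + 1/(-1) = 9 + 1*(-1) = 9 - 1 = 8)
(T(n(3 + 3)) + b)² = (4² + 8)² = (16 + 8)² = 24² = 576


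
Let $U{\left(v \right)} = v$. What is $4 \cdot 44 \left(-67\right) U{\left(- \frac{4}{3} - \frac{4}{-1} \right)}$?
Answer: $- \frac{94336}{3} \approx -31445.0$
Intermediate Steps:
$4 \cdot 44 \left(-67\right) U{\left(- \frac{4}{3} - \frac{4}{-1} \right)} = 4 \cdot 44 \left(-67\right) \left(- \frac{4}{3} - \frac{4}{-1}\right) = 176 \left(-67\right) \left(\left(-4\right) \frac{1}{3} - -4\right) = - 11792 \left(- \frac{4}{3} + 4\right) = \left(-11792\right) \frac{8}{3} = - \frac{94336}{3}$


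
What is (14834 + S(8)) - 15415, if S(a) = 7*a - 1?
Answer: -526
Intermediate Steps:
S(a) = -1 + 7*a
(14834 + S(8)) - 15415 = (14834 + (-1 + 7*8)) - 15415 = (14834 + (-1 + 56)) - 15415 = (14834 + 55) - 15415 = 14889 - 15415 = -526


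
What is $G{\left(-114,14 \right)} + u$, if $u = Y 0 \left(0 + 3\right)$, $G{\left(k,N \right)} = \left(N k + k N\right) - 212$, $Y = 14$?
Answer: $-3404$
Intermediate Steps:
$G{\left(k,N \right)} = -212 + 2 N k$ ($G{\left(k,N \right)} = \left(N k + N k\right) - 212 = 2 N k - 212 = -212 + 2 N k$)
$u = 0$ ($u = 14 \cdot 0 \left(0 + 3\right) = 0 \cdot 3 = 0$)
$G{\left(-114,14 \right)} + u = \left(-212 + 2 \cdot 14 \left(-114\right)\right) + 0 = \left(-212 - 3192\right) + 0 = -3404 + 0 = -3404$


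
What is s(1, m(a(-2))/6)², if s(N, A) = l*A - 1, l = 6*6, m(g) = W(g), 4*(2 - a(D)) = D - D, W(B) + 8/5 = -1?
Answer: 6889/25 ≈ 275.56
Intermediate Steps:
W(B) = -13/5 (W(B) = -8/5 - 1 = -13/5)
a(D) = 2 (a(D) = 2 - (D - D)/4 = 2 - ¼*0 = 2 + 0 = 2)
m(g) = -13/5
l = 36
s(N, A) = -1 + 36*A (s(N, A) = 36*A - 1 = -1 + 36*A)
s(1, m(a(-2))/6)² = (-1 + 36*(-13/5/6))² = (-1 + 36*(-13/5*⅙))² = (-1 + 36*(-13/30))² = (-1 - 78/5)² = (-83/5)² = 6889/25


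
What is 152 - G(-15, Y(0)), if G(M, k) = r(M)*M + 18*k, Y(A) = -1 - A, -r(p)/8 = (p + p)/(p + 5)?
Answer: -190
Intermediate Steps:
r(p) = -16*p/(5 + p) (r(p) = -8*(p + p)/(p + 5) = -8*2*p/(5 + p) = -16*p/(5 + p))
G(M, k) = 18*k - 16*M²/(5 + M) (G(M, k) = (-16*M/(5 + M))*M + 18*k = -16*M²/(5 + M) + 18*k = 18*k - 16*M²/(5 + M))
152 - G(-15, Y(0)) = 152 - 2*(-8*(-15)² + 9*(-1 - 1*0)*(5 - 15))/(5 - 15) = 152 - 2*(-8*225 + 9*(-1 + 0)*(-10))/(-10) = 152 - 2*(-1)*(-1800 + 9*(-1)*(-10))/10 = 152 - 2*(-1)*(-1800 + 90)/10 = 152 - 2*(-1)*(-1710)/10 = 152 - 1*342 = 152 - 342 = -190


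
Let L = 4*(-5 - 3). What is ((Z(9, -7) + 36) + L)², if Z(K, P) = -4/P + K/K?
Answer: 1521/49 ≈ 31.041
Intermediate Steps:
Z(K, P) = 1 - 4/P (Z(K, P) = -4/P + 1 = 1 - 4/P)
L = -32 (L = 4*(-8) = -32)
((Z(9, -7) + 36) + L)² = (((-4 - 7)/(-7) + 36) - 32)² = ((-⅐*(-11) + 36) - 32)² = ((11/7 + 36) - 32)² = (263/7 - 32)² = (39/7)² = 1521/49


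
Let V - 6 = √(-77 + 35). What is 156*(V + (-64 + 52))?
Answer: -936 + 156*I*√42 ≈ -936.0 + 1011.0*I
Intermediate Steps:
V = 6 + I*√42 (V = 6 + √(-77 + 35) = 6 + √(-42) = 6 + I*√42 ≈ 6.0 + 6.4807*I)
156*(V + (-64 + 52)) = 156*((6 + I*√42) + (-64 + 52)) = 156*((6 + I*√42) - 12) = 156*(-6 + I*√42) = -936 + 156*I*√42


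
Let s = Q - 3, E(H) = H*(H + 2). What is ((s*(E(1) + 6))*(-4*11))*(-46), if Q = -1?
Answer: -72864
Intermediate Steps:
E(H) = H*(2 + H)
s = -4 (s = -1 - 3 = -4)
((s*(E(1) + 6))*(-4*11))*(-46) = ((-4*(1*(2 + 1) + 6))*(-4*11))*(-46) = (-4*(1*3 + 6)*(-44))*(-46) = (-4*(3 + 6)*(-44))*(-46) = (-4*9*(-44))*(-46) = -36*(-44)*(-46) = 1584*(-46) = -72864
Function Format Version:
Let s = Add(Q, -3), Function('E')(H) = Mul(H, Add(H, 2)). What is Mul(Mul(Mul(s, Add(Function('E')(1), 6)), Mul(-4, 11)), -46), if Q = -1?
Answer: -72864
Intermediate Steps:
Function('E')(H) = Mul(H, Add(2, H))
s = -4 (s = Add(-1, -3) = -4)
Mul(Mul(Mul(s, Add(Function('E')(1), 6)), Mul(-4, 11)), -46) = Mul(Mul(Mul(-4, Add(Mul(1, Add(2, 1)), 6)), Mul(-4, 11)), -46) = Mul(Mul(Mul(-4, Add(Mul(1, 3), 6)), -44), -46) = Mul(Mul(Mul(-4, Add(3, 6)), -44), -46) = Mul(Mul(Mul(-4, 9), -44), -46) = Mul(Mul(-36, -44), -46) = Mul(1584, -46) = -72864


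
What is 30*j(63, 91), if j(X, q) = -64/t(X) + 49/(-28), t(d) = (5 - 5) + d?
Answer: -3485/42 ≈ -82.976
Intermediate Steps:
t(d) = d (t(d) = 0 + d = d)
j(X, q) = -7/4 - 64/X (j(X, q) = -64/X + 49/(-28) = -64/X + 49*(-1/28) = -64/X - 7/4 = -7/4 - 64/X)
30*j(63, 91) = 30*(-7/4 - 64/63) = 30*(-697/252) = -3485/42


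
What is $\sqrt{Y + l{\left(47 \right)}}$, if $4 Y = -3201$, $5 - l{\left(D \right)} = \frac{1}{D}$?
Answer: $\frac{i \sqrt{7027017}}{94} \approx 28.201 i$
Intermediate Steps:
$l{\left(D \right)} = 5 - \frac{1}{D}$
$Y = - \frac{3201}{4}$ ($Y = \frac{1}{4} \left(-3201\right) = - \frac{3201}{4} \approx -800.25$)
$\sqrt{Y + l{\left(47 \right)}} = \sqrt{- \frac{3201}{4} + \left(5 - \frac{1}{47}\right)} = \sqrt{- \frac{3201}{4} + \frac{234}{47}} = \sqrt{- \frac{149511}{188}} = \frac{i \sqrt{7027017}}{94}$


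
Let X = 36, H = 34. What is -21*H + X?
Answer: -678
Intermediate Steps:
-21*H + X = -21*34 + 36 = -714 + 36 = -678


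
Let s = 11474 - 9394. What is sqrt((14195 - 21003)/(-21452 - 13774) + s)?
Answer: 2*sqrt(17925358727)/5871 ≈ 45.609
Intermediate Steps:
s = 2080
sqrt((14195 - 21003)/(-21452 - 13774) + s) = sqrt((14195 - 21003)/(-21452 - 13774) + 2080) = sqrt(-6808/(-35226) + 2080) = sqrt(-6808*(-1/35226) + 2080) = sqrt(3404/17613 + 2080) = sqrt(36638444/17613) = 2*sqrt(17925358727)/5871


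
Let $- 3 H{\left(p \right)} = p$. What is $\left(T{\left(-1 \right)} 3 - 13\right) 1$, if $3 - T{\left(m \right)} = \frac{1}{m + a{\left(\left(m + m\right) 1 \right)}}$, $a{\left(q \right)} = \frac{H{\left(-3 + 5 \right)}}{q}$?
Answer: $\frac{1}{2} \approx 0.5$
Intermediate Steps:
$H{\left(p \right)} = - \frac{p}{3}$
$a{\left(q \right)} = - \frac{2}{3 q}$ ($a{\left(q \right)} = \frac{\left(- \frac{1}{3}\right) \left(-3 + 5\right)}{q} = \frac{\left(- \frac{1}{3}\right) 2}{q} = - \frac{2}{3 q}$)
$T{\left(m \right)} = 3 - \frac{1}{m - \frac{1}{3 m}}$ ($T{\left(m \right)} = 3 - \frac{1}{m - \frac{2}{3 \left(m + m\right) 1}} = 3 - \frac{1}{m - \frac{2}{3 \cdot 2 m 1}} = 3 - \frac{1}{m - \frac{2}{3 \cdot 2 m}} = 3 - \frac{1}{m - \frac{2 \frac{1}{2 m}}{3}} = 3 - \frac{1}{m - \frac{1}{3 m}}$)
$\left(T{\left(-1 \right)} 3 - 13\right) 1 = \left(\frac{3 \left(-1 - -1 + 3 \left(-1\right)^{2}\right)}{-1 + 3 \left(-1\right)^{2}} \cdot 3 - 13\right) 1 = \left(\frac{3 \left(-1 + 1 + 3 \cdot 1\right)}{-1 + 3 \cdot 1} \cdot 3 - 13\right) 1 = \left(\frac{3 \left(-1 + 1 + 3\right)}{-1 + 3} \cdot 3 - 13\right) 1 = \left(3 \cdot \frac{1}{2} \cdot 3 \cdot 3 - 13\right) 1 = \left(\frac{9}{2} \cdot 3 - 13\right) 1 = \left(\frac{27}{2} - 13\right) 1 = \frac{1}{2} \cdot 1 = \frac{1}{2}$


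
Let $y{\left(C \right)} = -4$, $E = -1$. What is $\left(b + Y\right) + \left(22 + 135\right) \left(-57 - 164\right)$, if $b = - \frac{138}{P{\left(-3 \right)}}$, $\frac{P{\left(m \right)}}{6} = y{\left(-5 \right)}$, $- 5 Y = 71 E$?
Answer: $- \frac{693541}{20} \approx -34677.0$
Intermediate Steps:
$Y = \frac{71}{5}$ ($Y = - \frac{71 \left(-1\right)}{5} = \left(- \frac{1}{5}\right) \left(-71\right) = \frac{71}{5} \approx 14.2$)
$P{\left(m \right)} = -24$ ($P{\left(m \right)} = 6 \left(-4\right) = -24$)
$b = \frac{23}{4}$ ($b = - \frac{138}{-24} = \left(-138\right) \left(- \frac{1}{24}\right) = \frac{23}{4} \approx 5.75$)
$\left(b + Y\right) + \left(22 + 135\right) \left(-57 - 164\right) = \left(\frac{23}{4} + \frac{71}{5}\right) + \left(22 + 135\right) \left(-57 - 164\right) = \frac{399}{20} + 157 \left(-221\right) = \frac{399}{20} - 34697 = - \frac{693541}{20}$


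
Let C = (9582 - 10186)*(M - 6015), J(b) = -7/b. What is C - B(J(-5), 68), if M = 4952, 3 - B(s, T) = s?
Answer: 3210252/5 ≈ 6.4205e+5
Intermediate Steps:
B(s, T) = 3 - s
C = 642052 (C = (9582 - 10186)*(4952 - 6015) = -604*(-1063) = 642052)
C - B(J(-5), 68) = 642052 - (3 - (-7)/(-5)) = 642052 - (3 - (-7)*(-1)/5) = 642052 - (3 - 1*7/5) = 642052 - (3 - 7/5) = 642052 - 1*8/5 = 642052 - 8/5 = 3210252/5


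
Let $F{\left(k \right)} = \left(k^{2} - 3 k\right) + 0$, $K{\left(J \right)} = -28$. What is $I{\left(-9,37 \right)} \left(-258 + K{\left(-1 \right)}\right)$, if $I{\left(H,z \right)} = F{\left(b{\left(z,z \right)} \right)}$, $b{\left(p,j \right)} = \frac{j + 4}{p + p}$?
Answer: $\frac{1061203}{2738} \approx 387.58$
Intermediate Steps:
$b{\left(p,j \right)} = \frac{4 + j}{2 p}$
$F{\left(k \right)} = k^{2} - 3 k$
$I{\left(H,z \right)} = \frac{\left(-3 + \frac{4 + z}{2 z}\right) \left(4 + z\right)}{2 z}$ ($I{\left(H,z \right)} = \frac{4 + z}{2 z} \left(-3 + \frac{4 + z}{2 z}\right) = \frac{\left(-3 + \frac{4 + z}{2 z}\right) \left(4 + z\right)}{2 z}$)
$I{\left(-9,37 \right)} \left(-258 + K{\left(-1 \right)}\right) = \left(- \frac{5}{4} - \frac{4}{37} + \frac{4}{1369}\right) \left(-258 - 28\right) = \left(- \frac{5}{4} - \frac{4}{37} + 4 \cdot \frac{1}{1369}\right) \left(-286\right) = \left(- \frac{5}{4} - \frac{4}{37} + \frac{4}{1369}\right) \left(-286\right) = \left(- \frac{7421}{5476}\right) \left(-286\right) = \frac{1061203}{2738}$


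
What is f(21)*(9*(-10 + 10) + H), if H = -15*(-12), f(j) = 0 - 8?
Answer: -1440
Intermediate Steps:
f(j) = -8
H = 180
f(21)*(9*(-10 + 10) + H) = -8*(9*(-10 + 10) + 180) = -8*(9*0 + 180) = -8*(0 + 180) = -8*180 = -1440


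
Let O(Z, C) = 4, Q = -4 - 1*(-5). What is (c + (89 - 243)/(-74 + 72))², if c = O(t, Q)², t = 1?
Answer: 8649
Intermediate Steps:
Q = 1 (Q = -4 + 5 = 1)
c = 16 (c = 4² = 16)
(c + (89 - 243)/(-74 + 72))² = (16 + (89 - 243)/(-74 + 72))² = (16 - 154/(-2))² = (16 - 154*(-½))² = (16 + 77)² = 93² = 8649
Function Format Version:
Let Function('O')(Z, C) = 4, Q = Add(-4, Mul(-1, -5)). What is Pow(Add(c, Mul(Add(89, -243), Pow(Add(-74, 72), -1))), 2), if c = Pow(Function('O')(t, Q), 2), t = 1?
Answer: 8649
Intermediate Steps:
Q = 1 (Q = Add(-4, 5) = 1)
c = 16 (c = Pow(4, 2) = 16)
Pow(Add(c, Mul(Add(89, -243), Pow(Add(-74, 72), -1))), 2) = Pow(Add(16, Mul(Add(89, -243), Pow(Add(-74, 72), -1))), 2) = Pow(Add(16, Mul(-154, Pow(-2, -1))), 2) = Pow(Add(16, Mul(-154, Rational(-1, 2))), 2) = Pow(Add(16, 77), 2) = Pow(93, 2) = 8649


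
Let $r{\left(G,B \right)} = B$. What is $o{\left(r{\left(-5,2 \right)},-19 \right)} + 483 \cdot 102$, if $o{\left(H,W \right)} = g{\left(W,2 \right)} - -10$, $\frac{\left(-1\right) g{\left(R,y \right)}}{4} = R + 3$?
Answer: $49340$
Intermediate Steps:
$g{\left(R,y \right)} = -12 - 4 R$ ($g{\left(R,y \right)} = - 4 \left(R + 3\right) = - 4 \left(3 + R\right) = -12 - 4 R$)
$o{\left(H,W \right)} = -2 - 4 W$ ($o{\left(H,W \right)} = \left(-12 - 4 W\right) - -10 = \left(-12 - 4 W\right) + 10 = -2 - 4 W$)
$o{\left(r{\left(-5,2 \right)},-19 \right)} + 483 \cdot 102 = \left(-2 - -76\right) + 483 \cdot 102 = \left(-2 + 76\right) + 49266 = 74 + 49266 = 49340$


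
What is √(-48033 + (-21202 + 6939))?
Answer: 2*I*√15574 ≈ 249.59*I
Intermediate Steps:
√(-48033 + (-21202 + 6939)) = √(-48033 - 14263) = √(-62296) = 2*I*√15574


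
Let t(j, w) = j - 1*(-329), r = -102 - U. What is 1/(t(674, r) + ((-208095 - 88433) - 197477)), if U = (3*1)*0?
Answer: -1/493002 ≈ -2.0284e-6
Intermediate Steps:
U = 0 (U = 3*0 = 0)
r = -102 (r = -102 - 1*0 = -102 + 0 = -102)
t(j, w) = 329 + j (t(j, w) = j + 329 = 329 + j)
1/(t(674, r) + ((-208095 - 88433) - 197477)) = 1/((329 + 674) + ((-208095 - 88433) - 197477)) = 1/(1003 + (-296528 - 197477)) = 1/(1003 - 494005) = 1/(-493002) = -1/493002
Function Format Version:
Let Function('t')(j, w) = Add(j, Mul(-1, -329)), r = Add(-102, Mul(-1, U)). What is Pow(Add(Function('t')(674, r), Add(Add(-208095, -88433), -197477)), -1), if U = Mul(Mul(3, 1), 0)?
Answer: Rational(-1, 493002) ≈ -2.0284e-6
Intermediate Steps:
U = 0 (U = Mul(3, 0) = 0)
r = -102 (r = Add(-102, Mul(-1, 0)) = Add(-102, 0) = -102)
Function('t')(j, w) = Add(329, j) (Function('t')(j, w) = Add(j, 329) = Add(329, j))
Pow(Add(Function('t')(674, r), Add(Add(-208095, -88433), -197477)), -1) = Pow(Add(Add(329, 674), Add(Add(-208095, -88433), -197477)), -1) = Pow(Add(1003, Add(-296528, -197477)), -1) = Pow(Add(1003, -494005), -1) = Pow(-493002, -1) = Rational(-1, 493002)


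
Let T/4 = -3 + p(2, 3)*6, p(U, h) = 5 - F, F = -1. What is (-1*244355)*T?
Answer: -32254860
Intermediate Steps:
p(U, h) = 6 (p(U, h) = 5 - 1*(-1) = 5 + 1 = 6)
T = 132 (T = 4*(-3 + 6*6) = 4*(-3 + 36) = 4*33 = 132)
(-1*244355)*T = -1*244355*132 = -244355*132 = -32254860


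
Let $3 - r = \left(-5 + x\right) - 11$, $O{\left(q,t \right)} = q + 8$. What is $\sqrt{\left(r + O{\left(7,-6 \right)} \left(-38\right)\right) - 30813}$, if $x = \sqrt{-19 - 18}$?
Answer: $\sqrt{-31364 - i \sqrt{37}} \approx 0.017 - 177.1 i$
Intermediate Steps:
$x = i \sqrt{37}$ ($x = \sqrt{-37} = i \sqrt{37} \approx 6.0828 i$)
$O{\left(q,t \right)} = 8 + q$
$r = 19 - i \sqrt{37}$ ($r = 3 - \left(\left(-5 + i \sqrt{37}\right) - 11\right) = 3 - \left(-16 + i \sqrt{37}\right) = 3 + \left(16 - i \sqrt{37}\right) = 19 - i \sqrt{37} \approx 19.0 - 6.0828 i$)
$\sqrt{\left(r + O{\left(7,-6 \right)} \left(-38\right)\right) - 30813} = \sqrt{\left(\left(19 - i \sqrt{37}\right) + \left(8 + 7\right) \left(-38\right)\right) - 30813} = \sqrt{\left(\left(19 - i \sqrt{37}\right) + 15 \left(-38\right)\right) - 30813} = \sqrt{\left(\left(19 - i \sqrt{37}\right) - 570\right) - 30813} = \sqrt{\left(-551 - i \sqrt{37}\right) - 30813} = \sqrt{-31364 - i \sqrt{37}}$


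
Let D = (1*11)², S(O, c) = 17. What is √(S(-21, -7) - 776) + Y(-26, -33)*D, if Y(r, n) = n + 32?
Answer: -121 + I*√759 ≈ -121.0 + 27.55*I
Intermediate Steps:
Y(r, n) = 32 + n
D = 121 (D = 11² = 121)
√(S(-21, -7) - 776) + Y(-26, -33)*D = √(17 - 776) + (32 - 33)*121 = √(-759) - 1*121 = I*√759 - 121 = -121 + I*√759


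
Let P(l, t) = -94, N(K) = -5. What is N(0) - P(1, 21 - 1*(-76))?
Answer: 89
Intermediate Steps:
N(0) - P(1, 21 - 1*(-76)) = -5 - 1*(-94) = -5 + 94 = 89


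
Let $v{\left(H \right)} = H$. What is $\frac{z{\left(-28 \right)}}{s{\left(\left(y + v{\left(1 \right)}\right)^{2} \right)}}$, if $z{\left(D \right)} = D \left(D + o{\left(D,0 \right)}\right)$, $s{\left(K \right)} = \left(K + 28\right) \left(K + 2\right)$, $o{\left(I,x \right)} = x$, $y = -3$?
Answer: $\frac{49}{12} \approx 4.0833$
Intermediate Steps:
$s{\left(K \right)} = \left(2 + K\right) \left(28 + K\right)$ ($s{\left(K \right)} = \left(28 + K\right) \left(2 + K\right) = \left(2 + K\right) \left(28 + K\right)$)
$z{\left(D \right)} = D^{2}$ ($z{\left(D \right)} = D \left(D + 0\right) = D D = D^{2}$)
$\frac{z{\left(-28 \right)}}{s{\left(\left(y + v{\left(1 \right)}\right)^{2} \right)}} = \frac{\left(-28\right)^{2}}{56 + \left(\left(-3 + 1\right)^{2}\right)^{2} + 30 \left(-3 + 1\right)^{2}} = \frac{784}{56 + \left(\left(-2\right)^{2}\right)^{2} + 30 \left(-2\right)^{2}} = \frac{784}{56 + 4^{2} + 30 \cdot 4} = \frac{784}{56 + 16 + 120} = \frac{784}{192} = 784 \cdot \frac{1}{192} = \frac{49}{12}$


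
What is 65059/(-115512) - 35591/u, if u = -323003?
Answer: -16903064585/37310722536 ≈ -0.45303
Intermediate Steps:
65059/(-115512) - 35591/u = 65059/(-115512) - 35591/(-323003) = 65059*(-1/115512) - 35591*(-1/323003) = -65059/115512 + 35591/323003 = -16903064585/37310722536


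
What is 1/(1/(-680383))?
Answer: -680383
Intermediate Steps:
1/(1/(-680383)) = 1/(-1/680383) = -680383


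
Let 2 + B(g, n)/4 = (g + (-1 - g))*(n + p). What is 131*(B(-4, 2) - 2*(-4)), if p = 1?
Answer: -1572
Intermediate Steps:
B(g, n) = -12 - 4*n (B(g, n) = -8 + 4*((g + (-1 - g))*(n + 1)) = -8 + 4*(-(1 + n)) = -8 + 4*(-1 - n) = -8 + (-4 - 4*n) = -12 - 4*n)
131*(B(-4, 2) - 2*(-4)) = 131*((-12 - 4*2) - 2*(-4)) = 131*((-12 - 8) + 8) = 131*(-20 + 8) = 131*(-12) = -1572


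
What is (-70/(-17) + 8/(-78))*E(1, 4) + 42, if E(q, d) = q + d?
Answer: 41156/663 ≈ 62.075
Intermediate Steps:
E(q, d) = d + q
(-70/(-17) + 8/(-78))*E(1, 4) + 42 = (-70/(-17) + 8/(-78))*(4 + 1) + 42 = (-70*(-1/17) + 8*(-1/78))*5 + 42 = (70/17 - 4/39)*5 + 42 = (2662/663)*5 + 42 = 13310/663 + 42 = 41156/663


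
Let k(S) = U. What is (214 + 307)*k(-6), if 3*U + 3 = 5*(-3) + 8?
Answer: -5210/3 ≈ -1736.7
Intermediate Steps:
U = -10/3 (U = -1 + (5*(-3) + 8)/3 = -1 + (-15 + 8)/3 = -1 + (⅓)*(-7) = -1 - 7/3 = -10/3 ≈ -3.3333)
k(S) = -10/3
(214 + 307)*k(-6) = (214 + 307)*(-10/3) = 521*(-10/3) = -5210/3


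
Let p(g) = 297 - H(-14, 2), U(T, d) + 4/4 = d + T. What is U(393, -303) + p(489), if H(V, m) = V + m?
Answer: 398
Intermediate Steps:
U(T, d) = -1 + T + d (U(T, d) = -1 + (d + T) = -1 + (T + d) = -1 + T + d)
p(g) = 309 (p(g) = 297 - (-14 + 2) = 297 - 1*(-12) = 297 + 12 = 309)
U(393, -303) + p(489) = (-1 + 393 - 303) + 309 = 89 + 309 = 398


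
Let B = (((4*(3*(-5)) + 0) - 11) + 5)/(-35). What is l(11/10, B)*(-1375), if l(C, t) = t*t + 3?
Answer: -441705/49 ≈ -9014.4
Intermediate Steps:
B = 66/35 (B = (((4*(-15) + 0) - 11) + 5)*(-1/35) = (((-60 + 0) - 11) + 5)*(-1/35) = ((-60 - 11) + 5)*(-1/35) = (-71 + 5)*(-1/35) = -66*(-1/35) = 66/35 ≈ 1.8857)
l(C, t) = 3 + t**2 (l(C, t) = t**2 + 3 = 3 + t**2)
l(11/10, B)*(-1375) = (3 + (66/35)**2)*(-1375) = (3 + 4356/1225)*(-1375) = (8031/1225)*(-1375) = -441705/49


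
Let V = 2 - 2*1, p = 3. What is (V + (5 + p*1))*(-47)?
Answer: -376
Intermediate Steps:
V = 0 (V = 2 - 2 = 0)
(V + (5 + p*1))*(-47) = (0 + (5 + 3*1))*(-47) = (0 + (5 + 3))*(-47) = (0 + 8)*(-47) = 8*(-47) = -376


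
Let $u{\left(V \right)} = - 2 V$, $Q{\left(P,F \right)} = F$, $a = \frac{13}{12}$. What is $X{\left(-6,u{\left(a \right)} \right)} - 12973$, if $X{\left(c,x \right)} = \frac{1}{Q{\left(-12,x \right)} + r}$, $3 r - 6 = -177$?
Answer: $- \frac{4605421}{355} \approx -12973.0$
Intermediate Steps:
$a = \frac{13}{12}$ ($a = 13 \cdot \frac{1}{12} = \frac{13}{12} \approx 1.0833$)
$r = -57$ ($r = 2 + \frac{1}{3} \left(-177\right) = 2 - 59 = -57$)
$X{\left(c,x \right)} = \frac{1}{-57 + x}$ ($X{\left(c,x \right)} = \frac{1}{x - 57} = \frac{1}{-57 + x}$)
$X{\left(-6,u{\left(a \right)} \right)} - 12973 = \frac{1}{-57 - \frac{13}{6}} - 12973 = \frac{1}{- \frac{355}{6}} - 12973 = - \frac{6}{355} - 12973 = - \frac{4605421}{355}$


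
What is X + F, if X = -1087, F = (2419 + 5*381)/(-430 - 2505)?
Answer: -3194669/2935 ≈ -1088.5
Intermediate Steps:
F = -4324/2935 (F = (2419 + 1905)/(-2935) = 4324*(-1/2935) = -4324/2935 ≈ -1.4733)
X + F = -1087 - 4324/2935 = -3194669/2935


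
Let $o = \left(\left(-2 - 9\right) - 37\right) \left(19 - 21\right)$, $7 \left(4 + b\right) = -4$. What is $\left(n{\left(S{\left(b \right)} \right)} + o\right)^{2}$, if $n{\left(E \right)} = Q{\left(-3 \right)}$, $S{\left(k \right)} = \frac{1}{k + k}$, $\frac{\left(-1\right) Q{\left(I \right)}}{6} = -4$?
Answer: $14400$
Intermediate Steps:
$b = - \frac{32}{7}$ ($b = -4 + \frac{1}{7} \left(-4\right) = -4 - \frac{4}{7} = - \frac{32}{7} \approx -4.5714$)
$Q{\left(I \right)} = 24$ ($Q{\left(I \right)} = \left(-6\right) \left(-4\right) = 24$)
$S{\left(k \right)} = \frac{1}{2 k}$
$n{\left(E \right)} = 24$
$o = 96$ ($o = \left(-11 - 37\right) \left(-2\right) = \left(-48\right) \left(-2\right) = 96$)
$\left(n{\left(S{\left(b \right)} \right)} + o\right)^{2} = \left(24 + 96\right)^{2} = 120^{2} = 14400$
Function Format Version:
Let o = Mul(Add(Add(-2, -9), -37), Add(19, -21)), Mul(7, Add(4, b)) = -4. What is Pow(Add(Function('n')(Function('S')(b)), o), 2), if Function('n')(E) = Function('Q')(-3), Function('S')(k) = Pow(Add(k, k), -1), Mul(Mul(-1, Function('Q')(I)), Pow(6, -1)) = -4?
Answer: 14400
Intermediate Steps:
b = Rational(-32, 7) (b = Add(-4, Mul(Rational(1, 7), -4)) = Add(-4, Rational(-4, 7)) = Rational(-32, 7) ≈ -4.5714)
Function('Q')(I) = 24 (Function('Q')(I) = Mul(-6, -4) = 24)
Function('S')(k) = Mul(Rational(1, 2), Pow(k, -1)) (Function('S')(k) = Pow(Mul(2, k), -1) = Mul(Rational(1, 2), Pow(k, -1)))
Function('n')(E) = 24
o = 96 (o = Mul(Add(-11, -37), -2) = Mul(-48, -2) = 96)
Pow(Add(Function('n')(Function('S')(b)), o), 2) = Pow(Add(24, 96), 2) = Pow(120, 2) = 14400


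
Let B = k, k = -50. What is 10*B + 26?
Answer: -474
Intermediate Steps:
B = -50
10*B + 26 = 10*(-50) + 26 = -500 + 26 = -474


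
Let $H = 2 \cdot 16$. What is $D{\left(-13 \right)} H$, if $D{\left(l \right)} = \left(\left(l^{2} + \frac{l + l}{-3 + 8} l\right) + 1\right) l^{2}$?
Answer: $\frac{6424704}{5} \approx 1.2849 \cdot 10^{6}$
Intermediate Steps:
$H = 32$
$D{\left(l \right)} = l^{2} \left(1 + \frac{7 l^{2}}{5}\right)$ ($D{\left(l \right)} = \left(\left(l^{2} + \frac{2 l}{5} l\right) + 1\right) l^{2} = \left(\left(l^{2} + \frac{2 l^{2}}{5}\right) + 1\right) l^{2} = \left(\frac{7 l^{2}}{5} + 1\right) l^{2} = \left(1 + \frac{7 l^{2}}{5}\right) l^{2} = l^{2} \left(1 + \frac{7 l^{2}}{5}\right)$)
$D{\left(-13 \right)} H = \left(\left(-13\right)^{2} + \frac{7 \left(-13\right)^{4}}{5}\right) 32 = \left(169 + \frac{7}{5} \cdot 28561\right) 32 = \left(169 + \frac{199927}{5}\right) 32 = \frac{200772}{5} \cdot 32 = \frac{6424704}{5}$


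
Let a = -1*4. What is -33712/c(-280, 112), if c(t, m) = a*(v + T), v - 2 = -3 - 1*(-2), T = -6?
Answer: -8428/5 ≈ -1685.6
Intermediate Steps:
a = -4
v = 1 (v = 2 + (-3 - 1*(-2)) = 2 + (-3 + 2) = 2 - 1 = 1)
c(t, m) = 20 (c(t, m) = -4*(1 - 6) = -4*(-5) = 20)
-33712/c(-280, 112) = -33712/20 = -33712*1/20 = -8428/5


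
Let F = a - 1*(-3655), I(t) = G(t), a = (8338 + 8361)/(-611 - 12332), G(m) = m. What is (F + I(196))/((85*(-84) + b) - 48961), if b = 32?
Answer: -49826794/725701067 ≈ -0.068660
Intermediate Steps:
a = -16699/12943 (a = 16699/(-12943) = 16699*(-1/12943) = -16699/12943 ≈ -1.2902)
I(t) = t
F = 47289966/12943 (F = -16699/12943 - 1*(-3655) = -16699/12943 + 3655 = 47289966/12943 ≈ 3653.7)
(F + I(196))/((85*(-84) + b) - 48961) = (47289966/12943 + 196)/((85*(-84) + 32) - 48961) = 49826794/(12943*((-7140 + 32) - 48961)) = 49826794/(12943*(-7108 - 48961)) = (49826794/12943)/(-56069) = (49826794/12943)*(-1/56069) = -49826794/725701067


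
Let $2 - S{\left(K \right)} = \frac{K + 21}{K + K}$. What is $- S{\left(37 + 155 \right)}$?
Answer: $- \frac{185}{128} \approx -1.4453$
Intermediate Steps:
$S{\left(K \right)} = 2 - \frac{21 + K}{2 K}$ ($S{\left(K \right)} = 2 - \frac{K + 21}{K + K} = 2 - \frac{21 + K}{2 K}$)
$- S{\left(37 + 155 \right)} = - \frac{3 \left(-7 + \left(37 + 155\right)\right)}{2 \left(37 + 155\right)} = - \frac{3 \left(-7 + 192\right)}{2 \cdot 192} = - \frac{3 \cdot 185}{2 \cdot 192} = \left(-1\right) \frac{185}{128} = - \frac{185}{128}$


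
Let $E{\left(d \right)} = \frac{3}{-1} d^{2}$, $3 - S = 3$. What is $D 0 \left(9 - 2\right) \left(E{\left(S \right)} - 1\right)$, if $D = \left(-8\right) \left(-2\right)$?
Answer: $0$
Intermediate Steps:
$S = 0$ ($S = 3 - 3 = 0$)
$E{\left(d \right)} = - 3 d^{2}$ ($E{\left(d \right)} = 3 \left(-1\right) d^{2} = - 3 d^{2}$)
$D = 16$
$D 0 \left(9 - 2\right) \left(E{\left(S \right)} - 1\right) = 16 \cdot 0 \left(9 - 2\right) \left(- 3 \cdot 0^{2} - 1\right) = 0 \cdot 7 \left(\left(-3\right) 0 - 1\right) = 0 \cdot 7 \left(0 - 1\right) = 0 \cdot 7 \left(-1\right) = 0 \left(-7\right) = 0$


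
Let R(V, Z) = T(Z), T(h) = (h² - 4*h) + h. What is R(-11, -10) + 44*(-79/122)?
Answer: 6192/61 ≈ 101.51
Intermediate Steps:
T(h) = h² - 3*h
R(V, Z) = Z*(-3 + Z)
R(-11, -10) + 44*(-79/122) = -10*(-3 - 10) + 44*(-79/122) = -10*(-13) + 44*(-79*1/122) = 130 + 44*(-79/122) = 130 - 1738/61 = 6192/61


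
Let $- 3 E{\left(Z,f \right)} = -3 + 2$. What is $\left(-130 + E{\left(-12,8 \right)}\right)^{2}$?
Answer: $\frac{151321}{9} \approx 16813.0$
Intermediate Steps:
$E{\left(Z,f \right)} = \frac{1}{3}$ ($E{\left(Z,f \right)} = - \frac{-3 + 2}{3} = \left(- \frac{1}{3}\right) \left(-1\right) = \frac{1}{3}$)
$\left(-130 + E{\left(-12,8 \right)}\right)^{2} = \left(-130 + \frac{1}{3}\right)^{2} = \left(- \frac{389}{3}\right)^{2} = \frac{151321}{9}$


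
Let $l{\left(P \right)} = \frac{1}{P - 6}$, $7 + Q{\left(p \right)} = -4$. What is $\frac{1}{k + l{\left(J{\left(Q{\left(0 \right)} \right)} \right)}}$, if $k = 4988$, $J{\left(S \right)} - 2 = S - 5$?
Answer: $\frac{20}{99759} \approx 0.00020048$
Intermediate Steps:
$Q{\left(p \right)} = -11$ ($Q{\left(p \right)} = -7 - 4 = -11$)
$J{\left(S \right)} = -3 + S$ ($J{\left(S \right)} = 2 + \left(S - 5\right) = 2 + \left(-5 + S\right) = -3 + S$)
$l{\left(P \right)} = \frac{1}{-6 + P}$
$\frac{1}{k + l{\left(J{\left(Q{\left(0 \right)} \right)} \right)}} = \frac{1}{4988 + \frac{1}{-6 - 14}} = \frac{1}{4988 + \frac{1}{-20}} = \frac{1}{4988 - \frac{1}{20}} = \frac{1}{\frac{99759}{20}} = \frac{20}{99759}$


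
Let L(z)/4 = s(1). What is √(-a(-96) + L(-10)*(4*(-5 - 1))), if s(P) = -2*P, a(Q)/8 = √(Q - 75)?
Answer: 2*√(48 - 6*I*√19) ≈ 14.329 - 3.6504*I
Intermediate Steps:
a(Q) = 8*√(-75 + Q) (a(Q) = 8*√(Q - 75) = 8*√(-75 + Q))
L(z) = -8 (L(z) = 4*(-2*1) = 4*(-2) = -8)
√(-a(-96) + L(-10)*(4*(-5 - 1))) = √(-8*√(-75 - 96) - 32*(-5 - 1)) = √(-8*√(-171) - 32*(-6)) = √(-8*3*I*√19 - 8*(-24)) = √(-24*I*√19 + 192) = √(192 - 24*I*√19)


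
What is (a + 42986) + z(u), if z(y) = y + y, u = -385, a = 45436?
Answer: 87652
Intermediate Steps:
z(y) = 2*y
(a + 42986) + z(u) = (45436 + 42986) + 2*(-385) = 88422 - 770 = 87652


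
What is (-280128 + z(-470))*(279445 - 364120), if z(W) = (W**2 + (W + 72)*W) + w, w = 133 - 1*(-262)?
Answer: -10857621225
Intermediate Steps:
w = 395 (w = 133 + 262 = 395)
z(W) = 395 + W**2 + W*(72 + W) (z(W) = (W**2 + (W + 72)*W) + 395 = (W**2 + (72 + W)*W) + 395 = (W**2 + W*(72 + W)) + 395 = 395 + W**2 + W*(72 + W))
(-280128 + z(-470))*(279445 - 364120) = (-280128 + (395 + 2*(-470)**2 + 72*(-470)))*(279445 - 364120) = (-280128 + (395 + 2*220900 - 33840))*(-84675) = (-280128 + (395 + 441800 - 33840))*(-84675) = (-280128 + 408355)*(-84675) = 128227*(-84675) = -10857621225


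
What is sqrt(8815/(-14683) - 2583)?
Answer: 2*I*sqrt(139249915933)/14683 ≈ 50.829*I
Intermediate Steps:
sqrt(8815/(-14683) - 2583) = sqrt(8815*(-1/14683) - 2583) = sqrt(-8815/14683 - 2583) = sqrt(-37935004/14683) = 2*I*sqrt(139249915933)/14683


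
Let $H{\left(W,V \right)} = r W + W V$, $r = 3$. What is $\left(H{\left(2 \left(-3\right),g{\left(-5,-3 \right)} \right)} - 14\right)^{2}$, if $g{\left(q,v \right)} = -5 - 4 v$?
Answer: $5476$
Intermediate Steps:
$H{\left(W,V \right)} = 3 W + V W$ ($H{\left(W,V \right)} = 3 W + W V = 3 W + V W$)
$\left(H{\left(2 \left(-3\right),g{\left(-5,-3 \right)} \right)} - 14\right)^{2} = \left(2 \left(-3\right) \left(3 - -7\right) - 14\right)^{2} = \left(- 6 \left(3 + \left(-5 + 12\right)\right) - 14\right)^{2} = \left(- 6 \left(3 + 7\right) - 14\right)^{2} = \left(\left(-6\right) 10 - 14\right)^{2} = \left(-60 - 14\right)^{2} = \left(-74\right)^{2} = 5476$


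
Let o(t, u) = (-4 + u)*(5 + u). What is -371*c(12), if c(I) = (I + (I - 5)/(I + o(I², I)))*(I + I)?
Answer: -3968958/37 ≈ -1.0727e+5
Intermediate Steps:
c(I) = 2*I*(I + (-5 + I)/(-20 + I² + 2*I)) (c(I) = (I + (I - 5)/(I + (-20 + I + I²)))*(I + I) = (I + (-5 + I)/(-20 + I² + 2*I))*(2*I) = 2*I*(I + (-5 + I)/(-20 + I² + 2*I)))
-371*c(12) = -742*12*(-5 + 12³ - 19*12 + 2*12²)/(-20 + 12² + 2*12) = -742*12*(-5 + 1728 - 228 + 2*144)/(-20 + 144 + 24) = -742*12*(-5 + 1728 - 228 + 288)/148 = -742*12*1783/148 = -371*10698/37 = -3968958/37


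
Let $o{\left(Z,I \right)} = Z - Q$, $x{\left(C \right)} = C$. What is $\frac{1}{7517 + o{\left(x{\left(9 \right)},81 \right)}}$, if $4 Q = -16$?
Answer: $\frac{1}{7530} \approx 0.0001328$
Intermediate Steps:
$Q = -4$ ($Q = \frac{1}{4} \left(-16\right) = -4$)
$o{\left(Z,I \right)} = 4 + Z$ ($o{\left(Z,I \right)} = Z - -4 = Z + 4 = 4 + Z$)
$\frac{1}{7517 + o{\left(x{\left(9 \right)},81 \right)}} = \frac{1}{7517 + \left(4 + 9\right)} = \frac{1}{7517 + 13} = \frac{1}{7530}$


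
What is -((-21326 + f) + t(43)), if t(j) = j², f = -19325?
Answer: 38802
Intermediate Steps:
-((-21326 + f) + t(43)) = -((-21326 - 19325) + 43²) = -(-40651 + 1849) = -1*(-38802) = 38802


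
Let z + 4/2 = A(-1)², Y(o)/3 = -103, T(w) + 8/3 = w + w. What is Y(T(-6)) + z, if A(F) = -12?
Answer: -167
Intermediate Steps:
T(w) = -8/3 + 2*w (T(w) = -8/3 + (w + w) = -8/3 + 2*w)
Y(o) = -309 (Y(o) = 3*(-103) = -309)
z = 142 (z = -2 + (-12)² = -2 + 144 = 142)
Y(T(-6)) + z = -309 + 142 = -167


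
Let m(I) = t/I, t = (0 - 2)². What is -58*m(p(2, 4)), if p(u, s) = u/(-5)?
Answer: 580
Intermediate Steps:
p(u, s) = -u/5 (p(u, s) = u*(-⅕) = -u/5)
t = 4 (t = (-2)² = 4)
m(I) = 4/I
-58*m(p(2, 4)) = -232/((-⅕*2)) = -232/(-⅖) = -232*(-5)/2 = -58*(-10) = 580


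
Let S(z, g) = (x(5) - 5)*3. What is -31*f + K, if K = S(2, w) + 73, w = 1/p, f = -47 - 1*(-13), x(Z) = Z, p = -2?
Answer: 1127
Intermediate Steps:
f = -34 (f = -47 + 13 = -34)
w = -1/2 (w = 1/(-2) = -1/2 ≈ -0.50000)
S(z, g) = 0 (S(z, g) = (5 - 5)*3 = 0*3 = 0)
K = 73 (K = 0 + 73 = 73)
-31*f + K = -31*(-34) + 73 = 1054 + 73 = 1127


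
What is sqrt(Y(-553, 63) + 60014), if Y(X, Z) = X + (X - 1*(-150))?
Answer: 3*sqrt(6562) ≈ 243.02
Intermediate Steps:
Y(X, Z) = 150 + 2*X (Y(X, Z) = X + (X + 150) = X + (150 + X) = 150 + 2*X)
sqrt(Y(-553, 63) + 60014) = sqrt((150 + 2*(-553)) + 60014) = sqrt((150 - 1106) + 60014) = sqrt(-956 + 60014) = sqrt(59058) = 3*sqrt(6562)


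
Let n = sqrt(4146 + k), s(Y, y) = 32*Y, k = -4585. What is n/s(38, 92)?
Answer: I*sqrt(439)/1216 ≈ 0.017231*I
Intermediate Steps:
n = I*sqrt(439) (n = sqrt(4146 - 4585) = sqrt(-439) = I*sqrt(439) ≈ 20.952*I)
n/s(38, 92) = (I*sqrt(439))/((32*38)) = (I*sqrt(439))/1216 = (I*sqrt(439))*(1/1216) = I*sqrt(439)/1216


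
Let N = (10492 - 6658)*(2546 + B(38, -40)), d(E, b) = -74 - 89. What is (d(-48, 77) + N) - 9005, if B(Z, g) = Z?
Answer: 9897888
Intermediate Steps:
d(E, b) = -163
N = 9907056 (N = (10492 - 6658)*(2546 + 38) = 3834*2584 = 9907056)
(d(-48, 77) + N) - 9005 = (-163 + 9907056) - 9005 = 9906893 - 9005 = 9897888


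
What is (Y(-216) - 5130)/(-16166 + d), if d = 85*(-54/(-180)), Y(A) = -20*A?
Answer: 1620/32281 ≈ 0.050184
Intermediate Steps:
d = 51/2 (d = 85*(-54*(-1/180)) = 85*(3/10) = 51/2 ≈ 25.500)
(Y(-216) - 5130)/(-16166 + d) = (-20*(-216) - 5130)/(-16166 + 51/2) = (4320 - 5130)/(-32281/2) = -810*(-2/32281) = 1620/32281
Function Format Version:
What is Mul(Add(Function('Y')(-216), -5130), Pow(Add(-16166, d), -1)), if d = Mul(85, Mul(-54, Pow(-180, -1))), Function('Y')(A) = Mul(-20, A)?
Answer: Rational(1620, 32281) ≈ 0.050184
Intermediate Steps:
d = Rational(51, 2) (d = Mul(85, Mul(-54, Rational(-1, 180))) = Mul(85, Rational(3, 10)) = Rational(51, 2) ≈ 25.500)
Mul(Add(Function('Y')(-216), -5130), Pow(Add(-16166, d), -1)) = Mul(Add(Mul(-20, -216), -5130), Pow(Add(-16166, Rational(51, 2)), -1)) = Mul(Add(4320, -5130), Pow(Rational(-32281, 2), -1)) = Mul(-810, Rational(-2, 32281)) = Rational(1620, 32281)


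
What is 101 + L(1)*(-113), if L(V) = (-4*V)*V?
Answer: 553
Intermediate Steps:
L(V) = -4*V**2
101 + L(1)*(-113) = 101 - 4*1**2*(-113) = 101 - 4*1*(-113) = 101 - 4*(-113) = 101 + 452 = 553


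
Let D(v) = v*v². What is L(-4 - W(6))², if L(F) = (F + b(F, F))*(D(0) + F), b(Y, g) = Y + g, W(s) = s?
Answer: 90000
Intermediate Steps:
D(v) = v³
L(F) = 3*F² (L(F) = (F + (F + F))*(0³ + F) = (F + 2*F)*(0 + F) = (3*F)*F = 3*F²)
L(-4 - W(6))² = (3*(-4 - 1*6)²)² = (3*(-4 - 6)²)² = (3*(-10)²)² = (3*100)² = 300² = 90000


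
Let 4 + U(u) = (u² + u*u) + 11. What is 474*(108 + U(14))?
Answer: 240318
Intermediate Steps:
U(u) = 7 + 2*u² (U(u) = -4 + ((u² + u*u) + 11) = -4 + ((u² + u²) + 11) = -4 + (2*u² + 11) = -4 + (11 + 2*u²) = 7 + 2*u²)
474*(108 + U(14)) = 474*(108 + (7 + 2*14²)) = 474*(108 + (7 + 2*196)) = 474*(108 + (7 + 392)) = 474*(108 + 399) = 474*507 = 240318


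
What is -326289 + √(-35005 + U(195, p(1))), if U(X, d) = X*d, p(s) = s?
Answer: -326289 + 59*I*√10 ≈ -3.2629e+5 + 186.57*I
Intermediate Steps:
-326289 + √(-35005 + U(195, p(1))) = -326289 + √(-35005 + 195*1) = -326289 + √(-35005 + 195) = -326289 + √(-34810) = -326289 + 59*I*√10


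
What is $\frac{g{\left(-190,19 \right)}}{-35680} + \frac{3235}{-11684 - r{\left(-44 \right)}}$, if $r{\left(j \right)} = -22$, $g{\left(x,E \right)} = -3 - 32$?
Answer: $- \frac{11501663}{41610016} \approx -0.27642$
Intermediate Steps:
$g{\left(x,E \right)} = -35$ ($g{\left(x,E \right)} = -3 - 32 = -35$)
$\frac{g{\left(-190,19 \right)}}{-35680} + \frac{3235}{-11684 - r{\left(-44 \right)}} = - \frac{35}{-35680} + \frac{3235}{-11684 - -22} = \left(-35\right) \left(- \frac{1}{35680}\right) + \frac{3235}{-11684 + 22} = \frac{7}{7136} + \frac{3235}{-11662} = \frac{7}{7136} + 3235 \left(- \frac{1}{11662}\right) = \frac{7}{7136} - \frac{3235}{11662} = - \frac{11501663}{41610016}$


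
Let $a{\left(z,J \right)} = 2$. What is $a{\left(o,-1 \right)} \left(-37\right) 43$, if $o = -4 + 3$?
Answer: $-3182$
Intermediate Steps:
$o = -1$
$a{\left(o,-1 \right)} \left(-37\right) 43 = 2 \left(-37\right) 43 = \left(-74\right) 43 = -3182$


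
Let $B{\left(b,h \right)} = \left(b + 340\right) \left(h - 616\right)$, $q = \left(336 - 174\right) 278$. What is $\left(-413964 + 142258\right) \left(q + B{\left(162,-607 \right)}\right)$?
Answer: $154576260460$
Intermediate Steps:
$q = 45036$ ($q = 162 \cdot 278 = 45036$)
$B{\left(b,h \right)} = \left(-616 + h\right) \left(340 + b\right)$ ($B{\left(b,h \right)} = \left(340 + b\right) \left(-616 + h\right) = \left(-616 + h\right) \left(340 + b\right)$)
$\left(-413964 + 142258\right) \left(q + B{\left(162,-607 \right)}\right) = \left(-413964 + 142258\right) \left(45036 + \left(-209440 - 99792 + 340 \left(-607\right) + 162 \left(-607\right)\right)\right) = - 271706 \left(45036 - 613946\right) = \left(-271706\right) \left(-568910\right) = 154576260460$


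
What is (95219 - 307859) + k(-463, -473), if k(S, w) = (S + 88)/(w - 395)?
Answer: -184571145/868 ≈ -2.1264e+5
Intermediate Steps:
k(S, w) = (88 + S)/(-395 + w)
(95219 - 307859) + k(-463, -473) = (95219 - 307859) + (88 - 463)/(-395 - 473) = -212640 - 375/(-868) = -212640 - 1/868*(-375) = -212640 + 375/868 = -184571145/868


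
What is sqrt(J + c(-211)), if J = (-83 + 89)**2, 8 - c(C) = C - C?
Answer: 2*sqrt(11) ≈ 6.6332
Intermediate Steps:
c(C) = 8 (c(C) = 8 - (C - C) = 8 - 1*0 = 8 + 0 = 8)
J = 36 (J = 6**2 = 36)
sqrt(J + c(-211)) = sqrt(36 + 8) = sqrt(44) = 2*sqrt(11)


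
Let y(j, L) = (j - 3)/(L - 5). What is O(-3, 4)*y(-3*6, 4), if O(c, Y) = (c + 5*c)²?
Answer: 6804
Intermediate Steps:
y(j, L) = (-3 + j)/(-5 + L)
O(c, Y) = 36*c² (O(c, Y) = (6*c)² = 36*c²)
O(-3, 4)*y(-3*6, 4) = (36*(-3)²)*((-3 - 3*6)/(-5 + 4)) = (36*9)*((-3 - 18)/(-1)) = 324*(-1*(-21)) = 324*21 = 6804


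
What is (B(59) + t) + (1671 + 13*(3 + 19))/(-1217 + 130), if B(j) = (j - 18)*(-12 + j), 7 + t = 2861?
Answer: 5194990/1087 ≈ 4779.2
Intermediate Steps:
t = 2854 (t = -7 + 2861 = 2854)
B(j) = (-18 + j)*(-12 + j)
(B(59) + t) + (1671 + 13*(3 + 19))/(-1217 + 130) = ((216 + 59**2 - 30*59) + 2854) + (1671 + 13*(3 + 19))/(-1217 + 130) = ((216 + 3481 - 1770) + 2854) + (1671 + 13*22)/(-1087) = (1927 + 2854) + (1671 + 286)*(-1/1087) = 4781 + 1957*(-1/1087) = 4781 - 1957/1087 = 5194990/1087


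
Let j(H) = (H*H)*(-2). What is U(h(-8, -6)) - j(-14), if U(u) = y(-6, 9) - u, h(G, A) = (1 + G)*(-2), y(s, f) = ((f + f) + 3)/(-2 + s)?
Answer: 3003/8 ≈ 375.38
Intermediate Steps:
y(s, f) = (3 + 2*f)/(-2 + s) (y(s, f) = (2*f + 3)/(-2 + s) = (3 + 2*f)/(-2 + s))
h(G, A) = -2 - 2*G
U(u) = -21/8 - u (U(u) = (3 + 2*9)/(-2 - 6) - u = (3 + 18)/(-8) - u = -⅛*21 - u = -21/8 - u)
j(H) = -2*H² (j(H) = H²*(-2) = -2*H²)
U(h(-8, -6)) - j(-14) = (-21/8 - (-2 - 2*(-8))) - (-2)*(-14)² = (-21/8 - (-2 + 16)) - (-2)*196 = (-21/8 - 1*14) - 1*(-392) = (-21/8 - 14) + 392 = -133/8 + 392 = 3003/8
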